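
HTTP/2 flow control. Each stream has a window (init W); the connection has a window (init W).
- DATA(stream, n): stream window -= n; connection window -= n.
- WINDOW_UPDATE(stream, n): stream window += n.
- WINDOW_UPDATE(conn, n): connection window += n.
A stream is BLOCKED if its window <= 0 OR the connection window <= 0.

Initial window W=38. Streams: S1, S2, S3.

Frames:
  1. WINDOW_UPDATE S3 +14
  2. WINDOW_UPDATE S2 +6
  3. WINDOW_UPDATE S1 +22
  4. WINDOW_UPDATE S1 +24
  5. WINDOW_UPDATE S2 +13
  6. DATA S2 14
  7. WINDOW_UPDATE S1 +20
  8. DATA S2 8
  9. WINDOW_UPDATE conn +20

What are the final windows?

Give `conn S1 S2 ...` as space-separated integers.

Op 1: conn=38 S1=38 S2=38 S3=52 blocked=[]
Op 2: conn=38 S1=38 S2=44 S3=52 blocked=[]
Op 3: conn=38 S1=60 S2=44 S3=52 blocked=[]
Op 4: conn=38 S1=84 S2=44 S3=52 blocked=[]
Op 5: conn=38 S1=84 S2=57 S3=52 blocked=[]
Op 6: conn=24 S1=84 S2=43 S3=52 blocked=[]
Op 7: conn=24 S1=104 S2=43 S3=52 blocked=[]
Op 8: conn=16 S1=104 S2=35 S3=52 blocked=[]
Op 9: conn=36 S1=104 S2=35 S3=52 blocked=[]

Answer: 36 104 35 52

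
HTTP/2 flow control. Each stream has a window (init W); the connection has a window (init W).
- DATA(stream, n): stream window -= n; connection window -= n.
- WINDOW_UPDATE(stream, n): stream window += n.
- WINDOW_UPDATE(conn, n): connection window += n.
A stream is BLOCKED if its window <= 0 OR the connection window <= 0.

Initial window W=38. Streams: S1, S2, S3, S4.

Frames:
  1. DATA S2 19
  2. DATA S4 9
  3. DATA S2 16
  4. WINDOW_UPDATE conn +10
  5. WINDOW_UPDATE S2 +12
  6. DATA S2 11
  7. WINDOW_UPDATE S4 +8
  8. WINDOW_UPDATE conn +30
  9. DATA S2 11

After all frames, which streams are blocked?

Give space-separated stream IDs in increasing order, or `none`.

Op 1: conn=19 S1=38 S2=19 S3=38 S4=38 blocked=[]
Op 2: conn=10 S1=38 S2=19 S3=38 S4=29 blocked=[]
Op 3: conn=-6 S1=38 S2=3 S3=38 S4=29 blocked=[1, 2, 3, 4]
Op 4: conn=4 S1=38 S2=3 S3=38 S4=29 blocked=[]
Op 5: conn=4 S1=38 S2=15 S3=38 S4=29 blocked=[]
Op 6: conn=-7 S1=38 S2=4 S3=38 S4=29 blocked=[1, 2, 3, 4]
Op 7: conn=-7 S1=38 S2=4 S3=38 S4=37 blocked=[1, 2, 3, 4]
Op 8: conn=23 S1=38 S2=4 S3=38 S4=37 blocked=[]
Op 9: conn=12 S1=38 S2=-7 S3=38 S4=37 blocked=[2]

Answer: S2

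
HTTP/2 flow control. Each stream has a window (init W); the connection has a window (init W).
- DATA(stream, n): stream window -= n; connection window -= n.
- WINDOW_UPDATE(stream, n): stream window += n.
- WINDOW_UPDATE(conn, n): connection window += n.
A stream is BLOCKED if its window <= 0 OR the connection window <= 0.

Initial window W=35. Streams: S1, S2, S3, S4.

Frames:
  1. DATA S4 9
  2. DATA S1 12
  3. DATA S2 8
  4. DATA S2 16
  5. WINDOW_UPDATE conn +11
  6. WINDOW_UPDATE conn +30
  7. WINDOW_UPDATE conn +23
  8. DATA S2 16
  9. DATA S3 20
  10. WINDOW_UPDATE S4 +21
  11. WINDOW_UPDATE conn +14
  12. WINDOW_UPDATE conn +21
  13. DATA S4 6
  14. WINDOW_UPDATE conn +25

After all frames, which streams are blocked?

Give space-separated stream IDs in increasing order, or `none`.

Op 1: conn=26 S1=35 S2=35 S3=35 S4=26 blocked=[]
Op 2: conn=14 S1=23 S2=35 S3=35 S4=26 blocked=[]
Op 3: conn=6 S1=23 S2=27 S3=35 S4=26 blocked=[]
Op 4: conn=-10 S1=23 S2=11 S3=35 S4=26 blocked=[1, 2, 3, 4]
Op 5: conn=1 S1=23 S2=11 S3=35 S4=26 blocked=[]
Op 6: conn=31 S1=23 S2=11 S3=35 S4=26 blocked=[]
Op 7: conn=54 S1=23 S2=11 S3=35 S4=26 blocked=[]
Op 8: conn=38 S1=23 S2=-5 S3=35 S4=26 blocked=[2]
Op 9: conn=18 S1=23 S2=-5 S3=15 S4=26 blocked=[2]
Op 10: conn=18 S1=23 S2=-5 S3=15 S4=47 blocked=[2]
Op 11: conn=32 S1=23 S2=-5 S3=15 S4=47 blocked=[2]
Op 12: conn=53 S1=23 S2=-5 S3=15 S4=47 blocked=[2]
Op 13: conn=47 S1=23 S2=-5 S3=15 S4=41 blocked=[2]
Op 14: conn=72 S1=23 S2=-5 S3=15 S4=41 blocked=[2]

Answer: S2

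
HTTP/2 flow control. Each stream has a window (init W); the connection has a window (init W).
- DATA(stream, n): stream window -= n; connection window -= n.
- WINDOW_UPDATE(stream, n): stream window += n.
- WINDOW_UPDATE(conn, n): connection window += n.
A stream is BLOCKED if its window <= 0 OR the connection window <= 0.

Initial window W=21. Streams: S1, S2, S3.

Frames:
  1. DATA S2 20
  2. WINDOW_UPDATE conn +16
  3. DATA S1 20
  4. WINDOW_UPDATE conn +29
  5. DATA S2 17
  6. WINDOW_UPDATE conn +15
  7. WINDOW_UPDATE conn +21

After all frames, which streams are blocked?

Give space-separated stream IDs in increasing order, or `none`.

Answer: S2

Derivation:
Op 1: conn=1 S1=21 S2=1 S3=21 blocked=[]
Op 2: conn=17 S1=21 S2=1 S3=21 blocked=[]
Op 3: conn=-3 S1=1 S2=1 S3=21 blocked=[1, 2, 3]
Op 4: conn=26 S1=1 S2=1 S3=21 blocked=[]
Op 5: conn=9 S1=1 S2=-16 S3=21 blocked=[2]
Op 6: conn=24 S1=1 S2=-16 S3=21 blocked=[2]
Op 7: conn=45 S1=1 S2=-16 S3=21 blocked=[2]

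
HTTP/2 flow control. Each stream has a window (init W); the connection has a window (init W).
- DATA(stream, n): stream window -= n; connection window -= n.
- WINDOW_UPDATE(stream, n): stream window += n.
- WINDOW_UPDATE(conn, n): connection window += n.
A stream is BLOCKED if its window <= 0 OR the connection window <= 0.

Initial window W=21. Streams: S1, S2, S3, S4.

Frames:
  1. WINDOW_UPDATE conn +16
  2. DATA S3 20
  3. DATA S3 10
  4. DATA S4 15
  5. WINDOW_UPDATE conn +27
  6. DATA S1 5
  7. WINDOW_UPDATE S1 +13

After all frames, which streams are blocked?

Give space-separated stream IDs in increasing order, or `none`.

Op 1: conn=37 S1=21 S2=21 S3=21 S4=21 blocked=[]
Op 2: conn=17 S1=21 S2=21 S3=1 S4=21 blocked=[]
Op 3: conn=7 S1=21 S2=21 S3=-9 S4=21 blocked=[3]
Op 4: conn=-8 S1=21 S2=21 S3=-9 S4=6 blocked=[1, 2, 3, 4]
Op 5: conn=19 S1=21 S2=21 S3=-9 S4=6 blocked=[3]
Op 6: conn=14 S1=16 S2=21 S3=-9 S4=6 blocked=[3]
Op 7: conn=14 S1=29 S2=21 S3=-9 S4=6 blocked=[3]

Answer: S3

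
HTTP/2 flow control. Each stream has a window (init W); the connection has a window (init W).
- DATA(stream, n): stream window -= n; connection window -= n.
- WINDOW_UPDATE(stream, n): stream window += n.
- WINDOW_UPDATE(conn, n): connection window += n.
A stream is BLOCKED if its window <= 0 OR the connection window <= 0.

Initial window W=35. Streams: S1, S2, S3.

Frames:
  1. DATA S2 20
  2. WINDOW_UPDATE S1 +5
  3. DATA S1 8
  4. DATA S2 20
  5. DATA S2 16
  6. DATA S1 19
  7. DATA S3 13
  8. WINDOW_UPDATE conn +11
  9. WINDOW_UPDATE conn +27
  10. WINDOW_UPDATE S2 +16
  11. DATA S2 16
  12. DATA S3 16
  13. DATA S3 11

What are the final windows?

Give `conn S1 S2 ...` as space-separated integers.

Op 1: conn=15 S1=35 S2=15 S3=35 blocked=[]
Op 2: conn=15 S1=40 S2=15 S3=35 blocked=[]
Op 3: conn=7 S1=32 S2=15 S3=35 blocked=[]
Op 4: conn=-13 S1=32 S2=-5 S3=35 blocked=[1, 2, 3]
Op 5: conn=-29 S1=32 S2=-21 S3=35 blocked=[1, 2, 3]
Op 6: conn=-48 S1=13 S2=-21 S3=35 blocked=[1, 2, 3]
Op 7: conn=-61 S1=13 S2=-21 S3=22 blocked=[1, 2, 3]
Op 8: conn=-50 S1=13 S2=-21 S3=22 blocked=[1, 2, 3]
Op 9: conn=-23 S1=13 S2=-21 S3=22 blocked=[1, 2, 3]
Op 10: conn=-23 S1=13 S2=-5 S3=22 blocked=[1, 2, 3]
Op 11: conn=-39 S1=13 S2=-21 S3=22 blocked=[1, 2, 3]
Op 12: conn=-55 S1=13 S2=-21 S3=6 blocked=[1, 2, 3]
Op 13: conn=-66 S1=13 S2=-21 S3=-5 blocked=[1, 2, 3]

Answer: -66 13 -21 -5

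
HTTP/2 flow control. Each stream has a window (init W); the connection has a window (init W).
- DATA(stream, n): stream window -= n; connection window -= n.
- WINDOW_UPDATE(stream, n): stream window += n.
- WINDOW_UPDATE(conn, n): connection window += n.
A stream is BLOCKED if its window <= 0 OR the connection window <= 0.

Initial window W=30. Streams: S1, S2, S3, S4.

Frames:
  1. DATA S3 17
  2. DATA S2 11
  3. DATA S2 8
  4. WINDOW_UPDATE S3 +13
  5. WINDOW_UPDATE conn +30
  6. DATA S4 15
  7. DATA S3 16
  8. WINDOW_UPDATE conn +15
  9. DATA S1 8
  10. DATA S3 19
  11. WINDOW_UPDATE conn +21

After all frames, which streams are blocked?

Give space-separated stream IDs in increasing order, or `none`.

Op 1: conn=13 S1=30 S2=30 S3=13 S4=30 blocked=[]
Op 2: conn=2 S1=30 S2=19 S3=13 S4=30 blocked=[]
Op 3: conn=-6 S1=30 S2=11 S3=13 S4=30 blocked=[1, 2, 3, 4]
Op 4: conn=-6 S1=30 S2=11 S3=26 S4=30 blocked=[1, 2, 3, 4]
Op 5: conn=24 S1=30 S2=11 S3=26 S4=30 blocked=[]
Op 6: conn=9 S1=30 S2=11 S3=26 S4=15 blocked=[]
Op 7: conn=-7 S1=30 S2=11 S3=10 S4=15 blocked=[1, 2, 3, 4]
Op 8: conn=8 S1=30 S2=11 S3=10 S4=15 blocked=[]
Op 9: conn=0 S1=22 S2=11 S3=10 S4=15 blocked=[1, 2, 3, 4]
Op 10: conn=-19 S1=22 S2=11 S3=-9 S4=15 blocked=[1, 2, 3, 4]
Op 11: conn=2 S1=22 S2=11 S3=-9 S4=15 blocked=[3]

Answer: S3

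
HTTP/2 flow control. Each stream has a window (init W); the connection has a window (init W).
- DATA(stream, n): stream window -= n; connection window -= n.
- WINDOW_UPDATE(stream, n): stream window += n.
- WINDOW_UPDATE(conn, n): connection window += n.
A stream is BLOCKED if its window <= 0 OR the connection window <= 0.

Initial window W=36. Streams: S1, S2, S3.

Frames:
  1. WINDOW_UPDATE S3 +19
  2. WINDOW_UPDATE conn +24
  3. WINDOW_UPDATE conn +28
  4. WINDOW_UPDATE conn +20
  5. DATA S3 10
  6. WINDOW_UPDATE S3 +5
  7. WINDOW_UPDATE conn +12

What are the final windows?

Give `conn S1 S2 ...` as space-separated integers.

Op 1: conn=36 S1=36 S2=36 S3=55 blocked=[]
Op 2: conn=60 S1=36 S2=36 S3=55 blocked=[]
Op 3: conn=88 S1=36 S2=36 S3=55 blocked=[]
Op 4: conn=108 S1=36 S2=36 S3=55 blocked=[]
Op 5: conn=98 S1=36 S2=36 S3=45 blocked=[]
Op 6: conn=98 S1=36 S2=36 S3=50 blocked=[]
Op 7: conn=110 S1=36 S2=36 S3=50 blocked=[]

Answer: 110 36 36 50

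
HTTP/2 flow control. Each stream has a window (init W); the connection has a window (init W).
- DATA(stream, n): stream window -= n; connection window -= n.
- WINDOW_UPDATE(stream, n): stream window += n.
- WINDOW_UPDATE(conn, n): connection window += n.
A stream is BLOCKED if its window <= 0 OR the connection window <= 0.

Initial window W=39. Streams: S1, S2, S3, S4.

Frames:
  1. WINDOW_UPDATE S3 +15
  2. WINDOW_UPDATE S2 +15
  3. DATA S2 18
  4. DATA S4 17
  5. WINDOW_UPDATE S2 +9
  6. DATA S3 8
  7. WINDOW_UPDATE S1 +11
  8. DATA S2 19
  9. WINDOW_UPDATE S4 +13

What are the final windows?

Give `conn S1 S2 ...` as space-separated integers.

Answer: -23 50 26 46 35

Derivation:
Op 1: conn=39 S1=39 S2=39 S3=54 S4=39 blocked=[]
Op 2: conn=39 S1=39 S2=54 S3=54 S4=39 blocked=[]
Op 3: conn=21 S1=39 S2=36 S3=54 S4=39 blocked=[]
Op 4: conn=4 S1=39 S2=36 S3=54 S4=22 blocked=[]
Op 5: conn=4 S1=39 S2=45 S3=54 S4=22 blocked=[]
Op 6: conn=-4 S1=39 S2=45 S3=46 S4=22 blocked=[1, 2, 3, 4]
Op 7: conn=-4 S1=50 S2=45 S3=46 S4=22 blocked=[1, 2, 3, 4]
Op 8: conn=-23 S1=50 S2=26 S3=46 S4=22 blocked=[1, 2, 3, 4]
Op 9: conn=-23 S1=50 S2=26 S3=46 S4=35 blocked=[1, 2, 3, 4]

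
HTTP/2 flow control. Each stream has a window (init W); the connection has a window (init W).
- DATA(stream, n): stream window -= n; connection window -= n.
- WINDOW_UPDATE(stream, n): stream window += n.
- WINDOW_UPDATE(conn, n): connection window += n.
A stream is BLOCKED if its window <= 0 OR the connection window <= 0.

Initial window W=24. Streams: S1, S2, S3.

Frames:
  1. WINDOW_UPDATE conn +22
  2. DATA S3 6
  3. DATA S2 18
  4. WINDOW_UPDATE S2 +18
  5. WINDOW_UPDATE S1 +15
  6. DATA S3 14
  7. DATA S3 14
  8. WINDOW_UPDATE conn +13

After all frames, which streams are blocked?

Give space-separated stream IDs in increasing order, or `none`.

Answer: S3

Derivation:
Op 1: conn=46 S1=24 S2=24 S3=24 blocked=[]
Op 2: conn=40 S1=24 S2=24 S3=18 blocked=[]
Op 3: conn=22 S1=24 S2=6 S3=18 blocked=[]
Op 4: conn=22 S1=24 S2=24 S3=18 blocked=[]
Op 5: conn=22 S1=39 S2=24 S3=18 blocked=[]
Op 6: conn=8 S1=39 S2=24 S3=4 blocked=[]
Op 7: conn=-6 S1=39 S2=24 S3=-10 blocked=[1, 2, 3]
Op 8: conn=7 S1=39 S2=24 S3=-10 blocked=[3]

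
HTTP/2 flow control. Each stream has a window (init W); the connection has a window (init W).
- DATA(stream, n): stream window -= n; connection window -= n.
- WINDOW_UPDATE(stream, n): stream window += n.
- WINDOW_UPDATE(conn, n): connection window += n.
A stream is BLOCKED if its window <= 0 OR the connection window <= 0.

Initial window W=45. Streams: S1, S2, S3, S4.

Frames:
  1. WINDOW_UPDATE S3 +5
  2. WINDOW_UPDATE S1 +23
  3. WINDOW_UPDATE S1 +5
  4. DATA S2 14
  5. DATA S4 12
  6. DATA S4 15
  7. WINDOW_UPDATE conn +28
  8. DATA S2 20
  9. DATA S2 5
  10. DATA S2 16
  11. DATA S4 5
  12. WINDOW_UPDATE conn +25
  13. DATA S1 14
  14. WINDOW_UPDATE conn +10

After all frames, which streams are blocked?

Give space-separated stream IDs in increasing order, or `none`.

Answer: S2

Derivation:
Op 1: conn=45 S1=45 S2=45 S3=50 S4=45 blocked=[]
Op 2: conn=45 S1=68 S2=45 S3=50 S4=45 blocked=[]
Op 3: conn=45 S1=73 S2=45 S3=50 S4=45 blocked=[]
Op 4: conn=31 S1=73 S2=31 S3=50 S4=45 blocked=[]
Op 5: conn=19 S1=73 S2=31 S3=50 S4=33 blocked=[]
Op 6: conn=4 S1=73 S2=31 S3=50 S4=18 blocked=[]
Op 7: conn=32 S1=73 S2=31 S3=50 S4=18 blocked=[]
Op 8: conn=12 S1=73 S2=11 S3=50 S4=18 blocked=[]
Op 9: conn=7 S1=73 S2=6 S3=50 S4=18 blocked=[]
Op 10: conn=-9 S1=73 S2=-10 S3=50 S4=18 blocked=[1, 2, 3, 4]
Op 11: conn=-14 S1=73 S2=-10 S3=50 S4=13 blocked=[1, 2, 3, 4]
Op 12: conn=11 S1=73 S2=-10 S3=50 S4=13 blocked=[2]
Op 13: conn=-3 S1=59 S2=-10 S3=50 S4=13 blocked=[1, 2, 3, 4]
Op 14: conn=7 S1=59 S2=-10 S3=50 S4=13 blocked=[2]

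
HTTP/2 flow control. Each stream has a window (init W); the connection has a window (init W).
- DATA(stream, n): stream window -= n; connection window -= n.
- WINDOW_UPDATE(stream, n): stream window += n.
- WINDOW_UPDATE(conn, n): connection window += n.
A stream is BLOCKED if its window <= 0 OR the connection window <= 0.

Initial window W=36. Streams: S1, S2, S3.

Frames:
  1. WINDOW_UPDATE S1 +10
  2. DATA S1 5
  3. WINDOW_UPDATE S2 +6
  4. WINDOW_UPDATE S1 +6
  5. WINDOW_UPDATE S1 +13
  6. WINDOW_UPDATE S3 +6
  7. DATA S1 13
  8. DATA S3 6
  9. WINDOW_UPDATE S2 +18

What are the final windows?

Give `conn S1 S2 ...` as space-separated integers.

Answer: 12 47 60 36

Derivation:
Op 1: conn=36 S1=46 S2=36 S3=36 blocked=[]
Op 2: conn=31 S1=41 S2=36 S3=36 blocked=[]
Op 3: conn=31 S1=41 S2=42 S3=36 blocked=[]
Op 4: conn=31 S1=47 S2=42 S3=36 blocked=[]
Op 5: conn=31 S1=60 S2=42 S3=36 blocked=[]
Op 6: conn=31 S1=60 S2=42 S3=42 blocked=[]
Op 7: conn=18 S1=47 S2=42 S3=42 blocked=[]
Op 8: conn=12 S1=47 S2=42 S3=36 blocked=[]
Op 9: conn=12 S1=47 S2=60 S3=36 blocked=[]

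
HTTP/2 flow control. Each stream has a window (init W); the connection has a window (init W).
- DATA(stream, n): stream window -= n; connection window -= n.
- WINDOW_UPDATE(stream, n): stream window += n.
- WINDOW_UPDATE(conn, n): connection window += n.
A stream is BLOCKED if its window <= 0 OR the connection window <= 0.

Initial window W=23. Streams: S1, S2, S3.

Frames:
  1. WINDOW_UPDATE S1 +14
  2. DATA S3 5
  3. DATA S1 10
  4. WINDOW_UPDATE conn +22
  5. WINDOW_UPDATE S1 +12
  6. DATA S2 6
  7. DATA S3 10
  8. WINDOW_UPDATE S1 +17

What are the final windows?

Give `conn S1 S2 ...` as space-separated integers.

Op 1: conn=23 S1=37 S2=23 S3=23 blocked=[]
Op 2: conn=18 S1=37 S2=23 S3=18 blocked=[]
Op 3: conn=8 S1=27 S2=23 S3=18 blocked=[]
Op 4: conn=30 S1=27 S2=23 S3=18 blocked=[]
Op 5: conn=30 S1=39 S2=23 S3=18 blocked=[]
Op 6: conn=24 S1=39 S2=17 S3=18 blocked=[]
Op 7: conn=14 S1=39 S2=17 S3=8 blocked=[]
Op 8: conn=14 S1=56 S2=17 S3=8 blocked=[]

Answer: 14 56 17 8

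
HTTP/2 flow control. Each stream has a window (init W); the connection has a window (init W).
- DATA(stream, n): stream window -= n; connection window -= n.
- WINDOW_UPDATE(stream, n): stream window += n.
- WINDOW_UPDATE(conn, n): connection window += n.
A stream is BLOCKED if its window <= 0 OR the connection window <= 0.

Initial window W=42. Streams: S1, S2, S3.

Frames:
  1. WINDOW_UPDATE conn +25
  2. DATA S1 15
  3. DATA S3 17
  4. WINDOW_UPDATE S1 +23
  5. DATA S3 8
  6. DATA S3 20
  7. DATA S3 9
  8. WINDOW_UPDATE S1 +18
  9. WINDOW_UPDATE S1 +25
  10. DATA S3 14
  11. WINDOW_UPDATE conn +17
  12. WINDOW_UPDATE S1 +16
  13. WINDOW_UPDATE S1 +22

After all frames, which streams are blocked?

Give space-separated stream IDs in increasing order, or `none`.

Op 1: conn=67 S1=42 S2=42 S3=42 blocked=[]
Op 2: conn=52 S1=27 S2=42 S3=42 blocked=[]
Op 3: conn=35 S1=27 S2=42 S3=25 blocked=[]
Op 4: conn=35 S1=50 S2=42 S3=25 blocked=[]
Op 5: conn=27 S1=50 S2=42 S3=17 blocked=[]
Op 6: conn=7 S1=50 S2=42 S3=-3 blocked=[3]
Op 7: conn=-2 S1=50 S2=42 S3=-12 blocked=[1, 2, 3]
Op 8: conn=-2 S1=68 S2=42 S3=-12 blocked=[1, 2, 3]
Op 9: conn=-2 S1=93 S2=42 S3=-12 blocked=[1, 2, 3]
Op 10: conn=-16 S1=93 S2=42 S3=-26 blocked=[1, 2, 3]
Op 11: conn=1 S1=93 S2=42 S3=-26 blocked=[3]
Op 12: conn=1 S1=109 S2=42 S3=-26 blocked=[3]
Op 13: conn=1 S1=131 S2=42 S3=-26 blocked=[3]

Answer: S3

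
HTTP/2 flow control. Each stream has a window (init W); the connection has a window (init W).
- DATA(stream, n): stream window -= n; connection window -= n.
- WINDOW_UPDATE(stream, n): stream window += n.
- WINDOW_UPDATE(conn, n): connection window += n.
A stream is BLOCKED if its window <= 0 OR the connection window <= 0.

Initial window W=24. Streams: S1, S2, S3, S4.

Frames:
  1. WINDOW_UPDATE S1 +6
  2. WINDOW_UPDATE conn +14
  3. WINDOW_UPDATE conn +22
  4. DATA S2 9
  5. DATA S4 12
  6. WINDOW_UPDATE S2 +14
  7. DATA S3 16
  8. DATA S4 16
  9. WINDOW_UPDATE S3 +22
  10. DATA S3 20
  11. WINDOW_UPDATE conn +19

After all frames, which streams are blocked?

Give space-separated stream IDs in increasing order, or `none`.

Op 1: conn=24 S1=30 S2=24 S3=24 S4=24 blocked=[]
Op 2: conn=38 S1=30 S2=24 S3=24 S4=24 blocked=[]
Op 3: conn=60 S1=30 S2=24 S3=24 S4=24 blocked=[]
Op 4: conn=51 S1=30 S2=15 S3=24 S4=24 blocked=[]
Op 5: conn=39 S1=30 S2=15 S3=24 S4=12 blocked=[]
Op 6: conn=39 S1=30 S2=29 S3=24 S4=12 blocked=[]
Op 7: conn=23 S1=30 S2=29 S3=8 S4=12 blocked=[]
Op 8: conn=7 S1=30 S2=29 S3=8 S4=-4 blocked=[4]
Op 9: conn=7 S1=30 S2=29 S3=30 S4=-4 blocked=[4]
Op 10: conn=-13 S1=30 S2=29 S3=10 S4=-4 blocked=[1, 2, 3, 4]
Op 11: conn=6 S1=30 S2=29 S3=10 S4=-4 blocked=[4]

Answer: S4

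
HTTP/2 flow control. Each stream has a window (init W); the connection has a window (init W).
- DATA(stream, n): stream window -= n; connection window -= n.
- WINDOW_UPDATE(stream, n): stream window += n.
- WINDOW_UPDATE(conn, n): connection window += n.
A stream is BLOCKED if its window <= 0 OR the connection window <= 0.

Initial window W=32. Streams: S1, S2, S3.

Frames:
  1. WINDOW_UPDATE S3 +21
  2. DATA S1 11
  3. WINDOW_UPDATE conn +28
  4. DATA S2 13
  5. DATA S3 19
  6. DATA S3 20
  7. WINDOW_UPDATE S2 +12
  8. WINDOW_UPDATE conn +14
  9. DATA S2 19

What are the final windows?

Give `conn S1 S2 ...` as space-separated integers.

Answer: -8 21 12 14

Derivation:
Op 1: conn=32 S1=32 S2=32 S3=53 blocked=[]
Op 2: conn=21 S1=21 S2=32 S3=53 blocked=[]
Op 3: conn=49 S1=21 S2=32 S3=53 blocked=[]
Op 4: conn=36 S1=21 S2=19 S3=53 blocked=[]
Op 5: conn=17 S1=21 S2=19 S3=34 blocked=[]
Op 6: conn=-3 S1=21 S2=19 S3=14 blocked=[1, 2, 3]
Op 7: conn=-3 S1=21 S2=31 S3=14 blocked=[1, 2, 3]
Op 8: conn=11 S1=21 S2=31 S3=14 blocked=[]
Op 9: conn=-8 S1=21 S2=12 S3=14 blocked=[1, 2, 3]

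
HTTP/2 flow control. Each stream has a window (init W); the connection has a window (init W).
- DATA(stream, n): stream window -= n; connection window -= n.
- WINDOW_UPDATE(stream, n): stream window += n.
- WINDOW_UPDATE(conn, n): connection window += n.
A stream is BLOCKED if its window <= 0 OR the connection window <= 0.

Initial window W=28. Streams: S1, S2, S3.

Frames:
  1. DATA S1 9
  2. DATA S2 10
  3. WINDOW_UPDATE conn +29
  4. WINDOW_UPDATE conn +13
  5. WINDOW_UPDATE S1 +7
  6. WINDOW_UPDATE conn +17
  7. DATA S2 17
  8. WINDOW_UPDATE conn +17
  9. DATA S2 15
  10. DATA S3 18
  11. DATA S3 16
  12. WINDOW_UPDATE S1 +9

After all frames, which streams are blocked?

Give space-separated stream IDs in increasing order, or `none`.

Op 1: conn=19 S1=19 S2=28 S3=28 blocked=[]
Op 2: conn=9 S1=19 S2=18 S3=28 blocked=[]
Op 3: conn=38 S1=19 S2=18 S3=28 blocked=[]
Op 4: conn=51 S1=19 S2=18 S3=28 blocked=[]
Op 5: conn=51 S1=26 S2=18 S3=28 blocked=[]
Op 6: conn=68 S1=26 S2=18 S3=28 blocked=[]
Op 7: conn=51 S1=26 S2=1 S3=28 blocked=[]
Op 8: conn=68 S1=26 S2=1 S3=28 blocked=[]
Op 9: conn=53 S1=26 S2=-14 S3=28 blocked=[2]
Op 10: conn=35 S1=26 S2=-14 S3=10 blocked=[2]
Op 11: conn=19 S1=26 S2=-14 S3=-6 blocked=[2, 3]
Op 12: conn=19 S1=35 S2=-14 S3=-6 blocked=[2, 3]

Answer: S2 S3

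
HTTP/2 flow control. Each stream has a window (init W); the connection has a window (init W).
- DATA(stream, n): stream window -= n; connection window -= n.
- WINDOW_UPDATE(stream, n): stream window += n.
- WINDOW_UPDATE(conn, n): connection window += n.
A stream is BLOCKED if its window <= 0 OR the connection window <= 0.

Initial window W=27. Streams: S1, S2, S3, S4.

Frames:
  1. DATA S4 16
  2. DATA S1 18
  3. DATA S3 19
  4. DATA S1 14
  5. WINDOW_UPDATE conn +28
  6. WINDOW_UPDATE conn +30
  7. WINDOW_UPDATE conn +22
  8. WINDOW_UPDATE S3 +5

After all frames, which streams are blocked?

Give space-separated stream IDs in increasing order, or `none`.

Answer: S1

Derivation:
Op 1: conn=11 S1=27 S2=27 S3=27 S4=11 blocked=[]
Op 2: conn=-7 S1=9 S2=27 S3=27 S4=11 blocked=[1, 2, 3, 4]
Op 3: conn=-26 S1=9 S2=27 S3=8 S4=11 blocked=[1, 2, 3, 4]
Op 4: conn=-40 S1=-5 S2=27 S3=8 S4=11 blocked=[1, 2, 3, 4]
Op 5: conn=-12 S1=-5 S2=27 S3=8 S4=11 blocked=[1, 2, 3, 4]
Op 6: conn=18 S1=-5 S2=27 S3=8 S4=11 blocked=[1]
Op 7: conn=40 S1=-5 S2=27 S3=8 S4=11 blocked=[1]
Op 8: conn=40 S1=-5 S2=27 S3=13 S4=11 blocked=[1]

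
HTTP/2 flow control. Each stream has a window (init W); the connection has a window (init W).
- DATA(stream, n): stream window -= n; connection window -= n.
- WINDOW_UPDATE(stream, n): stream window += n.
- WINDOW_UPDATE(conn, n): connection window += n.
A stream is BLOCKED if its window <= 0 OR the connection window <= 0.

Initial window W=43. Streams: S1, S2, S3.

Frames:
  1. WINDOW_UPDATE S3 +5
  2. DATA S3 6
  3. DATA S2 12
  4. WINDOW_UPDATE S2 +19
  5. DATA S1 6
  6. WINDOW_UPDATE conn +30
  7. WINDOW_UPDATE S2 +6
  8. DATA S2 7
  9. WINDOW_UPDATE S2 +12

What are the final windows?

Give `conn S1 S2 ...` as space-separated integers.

Answer: 42 37 61 42

Derivation:
Op 1: conn=43 S1=43 S2=43 S3=48 blocked=[]
Op 2: conn=37 S1=43 S2=43 S3=42 blocked=[]
Op 3: conn=25 S1=43 S2=31 S3=42 blocked=[]
Op 4: conn=25 S1=43 S2=50 S3=42 blocked=[]
Op 5: conn=19 S1=37 S2=50 S3=42 blocked=[]
Op 6: conn=49 S1=37 S2=50 S3=42 blocked=[]
Op 7: conn=49 S1=37 S2=56 S3=42 blocked=[]
Op 8: conn=42 S1=37 S2=49 S3=42 blocked=[]
Op 9: conn=42 S1=37 S2=61 S3=42 blocked=[]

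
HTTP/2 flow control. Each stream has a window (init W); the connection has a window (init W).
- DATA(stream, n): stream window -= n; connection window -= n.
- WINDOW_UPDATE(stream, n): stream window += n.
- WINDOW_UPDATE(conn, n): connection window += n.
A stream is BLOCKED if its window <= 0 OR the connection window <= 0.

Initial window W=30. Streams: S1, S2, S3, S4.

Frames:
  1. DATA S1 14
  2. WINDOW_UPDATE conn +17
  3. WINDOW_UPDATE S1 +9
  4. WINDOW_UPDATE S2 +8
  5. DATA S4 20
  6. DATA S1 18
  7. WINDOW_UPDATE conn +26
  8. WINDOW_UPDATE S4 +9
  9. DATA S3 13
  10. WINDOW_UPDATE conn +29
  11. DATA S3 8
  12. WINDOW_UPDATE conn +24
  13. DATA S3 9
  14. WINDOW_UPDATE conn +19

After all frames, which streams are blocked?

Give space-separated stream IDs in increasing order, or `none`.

Answer: S3

Derivation:
Op 1: conn=16 S1=16 S2=30 S3=30 S4=30 blocked=[]
Op 2: conn=33 S1=16 S2=30 S3=30 S4=30 blocked=[]
Op 3: conn=33 S1=25 S2=30 S3=30 S4=30 blocked=[]
Op 4: conn=33 S1=25 S2=38 S3=30 S4=30 blocked=[]
Op 5: conn=13 S1=25 S2=38 S3=30 S4=10 blocked=[]
Op 6: conn=-5 S1=7 S2=38 S3=30 S4=10 blocked=[1, 2, 3, 4]
Op 7: conn=21 S1=7 S2=38 S3=30 S4=10 blocked=[]
Op 8: conn=21 S1=7 S2=38 S3=30 S4=19 blocked=[]
Op 9: conn=8 S1=7 S2=38 S3=17 S4=19 blocked=[]
Op 10: conn=37 S1=7 S2=38 S3=17 S4=19 blocked=[]
Op 11: conn=29 S1=7 S2=38 S3=9 S4=19 blocked=[]
Op 12: conn=53 S1=7 S2=38 S3=9 S4=19 blocked=[]
Op 13: conn=44 S1=7 S2=38 S3=0 S4=19 blocked=[3]
Op 14: conn=63 S1=7 S2=38 S3=0 S4=19 blocked=[3]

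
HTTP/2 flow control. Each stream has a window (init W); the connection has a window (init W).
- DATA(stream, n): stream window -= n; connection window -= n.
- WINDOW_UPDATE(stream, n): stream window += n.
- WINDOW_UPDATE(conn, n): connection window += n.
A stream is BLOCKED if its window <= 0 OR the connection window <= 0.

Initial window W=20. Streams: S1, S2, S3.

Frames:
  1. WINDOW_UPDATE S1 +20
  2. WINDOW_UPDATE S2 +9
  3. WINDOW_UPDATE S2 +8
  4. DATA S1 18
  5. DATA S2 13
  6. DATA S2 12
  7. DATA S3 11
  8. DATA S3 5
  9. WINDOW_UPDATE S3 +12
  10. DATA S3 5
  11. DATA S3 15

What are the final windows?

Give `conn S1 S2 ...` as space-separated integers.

Op 1: conn=20 S1=40 S2=20 S3=20 blocked=[]
Op 2: conn=20 S1=40 S2=29 S3=20 blocked=[]
Op 3: conn=20 S1=40 S2=37 S3=20 blocked=[]
Op 4: conn=2 S1=22 S2=37 S3=20 blocked=[]
Op 5: conn=-11 S1=22 S2=24 S3=20 blocked=[1, 2, 3]
Op 6: conn=-23 S1=22 S2=12 S3=20 blocked=[1, 2, 3]
Op 7: conn=-34 S1=22 S2=12 S3=9 blocked=[1, 2, 3]
Op 8: conn=-39 S1=22 S2=12 S3=4 blocked=[1, 2, 3]
Op 9: conn=-39 S1=22 S2=12 S3=16 blocked=[1, 2, 3]
Op 10: conn=-44 S1=22 S2=12 S3=11 blocked=[1, 2, 3]
Op 11: conn=-59 S1=22 S2=12 S3=-4 blocked=[1, 2, 3]

Answer: -59 22 12 -4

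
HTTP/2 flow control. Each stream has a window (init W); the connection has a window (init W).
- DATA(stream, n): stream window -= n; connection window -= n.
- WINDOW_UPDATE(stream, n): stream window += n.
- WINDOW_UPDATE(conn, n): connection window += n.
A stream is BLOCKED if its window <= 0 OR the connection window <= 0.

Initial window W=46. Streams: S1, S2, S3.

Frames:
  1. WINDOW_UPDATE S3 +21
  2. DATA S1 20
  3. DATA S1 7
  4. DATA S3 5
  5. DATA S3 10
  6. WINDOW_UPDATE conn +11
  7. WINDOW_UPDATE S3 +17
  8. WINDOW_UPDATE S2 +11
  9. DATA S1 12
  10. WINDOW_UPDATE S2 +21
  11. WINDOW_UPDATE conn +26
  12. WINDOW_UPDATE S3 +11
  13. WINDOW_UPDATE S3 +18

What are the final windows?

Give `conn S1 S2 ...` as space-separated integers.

Op 1: conn=46 S1=46 S2=46 S3=67 blocked=[]
Op 2: conn=26 S1=26 S2=46 S3=67 blocked=[]
Op 3: conn=19 S1=19 S2=46 S3=67 blocked=[]
Op 4: conn=14 S1=19 S2=46 S3=62 blocked=[]
Op 5: conn=4 S1=19 S2=46 S3=52 blocked=[]
Op 6: conn=15 S1=19 S2=46 S3=52 blocked=[]
Op 7: conn=15 S1=19 S2=46 S3=69 blocked=[]
Op 8: conn=15 S1=19 S2=57 S3=69 blocked=[]
Op 9: conn=3 S1=7 S2=57 S3=69 blocked=[]
Op 10: conn=3 S1=7 S2=78 S3=69 blocked=[]
Op 11: conn=29 S1=7 S2=78 S3=69 blocked=[]
Op 12: conn=29 S1=7 S2=78 S3=80 blocked=[]
Op 13: conn=29 S1=7 S2=78 S3=98 blocked=[]

Answer: 29 7 78 98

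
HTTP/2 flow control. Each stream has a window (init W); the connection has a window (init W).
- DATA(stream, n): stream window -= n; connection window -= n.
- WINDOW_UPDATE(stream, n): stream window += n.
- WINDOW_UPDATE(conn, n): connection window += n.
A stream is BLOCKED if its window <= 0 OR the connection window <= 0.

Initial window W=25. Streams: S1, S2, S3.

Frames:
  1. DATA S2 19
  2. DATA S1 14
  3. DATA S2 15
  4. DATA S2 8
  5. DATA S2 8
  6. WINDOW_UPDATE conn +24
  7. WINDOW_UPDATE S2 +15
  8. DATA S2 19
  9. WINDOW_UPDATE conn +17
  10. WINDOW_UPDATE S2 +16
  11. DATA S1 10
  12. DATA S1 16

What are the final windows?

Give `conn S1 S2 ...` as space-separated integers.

Op 1: conn=6 S1=25 S2=6 S3=25 blocked=[]
Op 2: conn=-8 S1=11 S2=6 S3=25 blocked=[1, 2, 3]
Op 3: conn=-23 S1=11 S2=-9 S3=25 blocked=[1, 2, 3]
Op 4: conn=-31 S1=11 S2=-17 S3=25 blocked=[1, 2, 3]
Op 5: conn=-39 S1=11 S2=-25 S3=25 blocked=[1, 2, 3]
Op 6: conn=-15 S1=11 S2=-25 S3=25 blocked=[1, 2, 3]
Op 7: conn=-15 S1=11 S2=-10 S3=25 blocked=[1, 2, 3]
Op 8: conn=-34 S1=11 S2=-29 S3=25 blocked=[1, 2, 3]
Op 9: conn=-17 S1=11 S2=-29 S3=25 blocked=[1, 2, 3]
Op 10: conn=-17 S1=11 S2=-13 S3=25 blocked=[1, 2, 3]
Op 11: conn=-27 S1=1 S2=-13 S3=25 blocked=[1, 2, 3]
Op 12: conn=-43 S1=-15 S2=-13 S3=25 blocked=[1, 2, 3]

Answer: -43 -15 -13 25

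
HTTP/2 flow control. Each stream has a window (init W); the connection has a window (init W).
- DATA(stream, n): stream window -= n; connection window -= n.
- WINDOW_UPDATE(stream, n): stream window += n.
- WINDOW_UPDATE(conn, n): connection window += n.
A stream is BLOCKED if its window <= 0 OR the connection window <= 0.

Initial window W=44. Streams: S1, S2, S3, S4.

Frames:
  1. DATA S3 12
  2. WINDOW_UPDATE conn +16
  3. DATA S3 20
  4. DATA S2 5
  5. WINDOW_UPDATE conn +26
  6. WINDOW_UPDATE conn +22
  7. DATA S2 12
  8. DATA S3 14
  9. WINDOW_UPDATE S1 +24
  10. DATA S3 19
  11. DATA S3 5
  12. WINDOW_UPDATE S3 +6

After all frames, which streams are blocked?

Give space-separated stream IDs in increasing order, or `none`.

Answer: S3

Derivation:
Op 1: conn=32 S1=44 S2=44 S3=32 S4=44 blocked=[]
Op 2: conn=48 S1=44 S2=44 S3=32 S4=44 blocked=[]
Op 3: conn=28 S1=44 S2=44 S3=12 S4=44 blocked=[]
Op 4: conn=23 S1=44 S2=39 S3=12 S4=44 blocked=[]
Op 5: conn=49 S1=44 S2=39 S3=12 S4=44 blocked=[]
Op 6: conn=71 S1=44 S2=39 S3=12 S4=44 blocked=[]
Op 7: conn=59 S1=44 S2=27 S3=12 S4=44 blocked=[]
Op 8: conn=45 S1=44 S2=27 S3=-2 S4=44 blocked=[3]
Op 9: conn=45 S1=68 S2=27 S3=-2 S4=44 blocked=[3]
Op 10: conn=26 S1=68 S2=27 S3=-21 S4=44 blocked=[3]
Op 11: conn=21 S1=68 S2=27 S3=-26 S4=44 blocked=[3]
Op 12: conn=21 S1=68 S2=27 S3=-20 S4=44 blocked=[3]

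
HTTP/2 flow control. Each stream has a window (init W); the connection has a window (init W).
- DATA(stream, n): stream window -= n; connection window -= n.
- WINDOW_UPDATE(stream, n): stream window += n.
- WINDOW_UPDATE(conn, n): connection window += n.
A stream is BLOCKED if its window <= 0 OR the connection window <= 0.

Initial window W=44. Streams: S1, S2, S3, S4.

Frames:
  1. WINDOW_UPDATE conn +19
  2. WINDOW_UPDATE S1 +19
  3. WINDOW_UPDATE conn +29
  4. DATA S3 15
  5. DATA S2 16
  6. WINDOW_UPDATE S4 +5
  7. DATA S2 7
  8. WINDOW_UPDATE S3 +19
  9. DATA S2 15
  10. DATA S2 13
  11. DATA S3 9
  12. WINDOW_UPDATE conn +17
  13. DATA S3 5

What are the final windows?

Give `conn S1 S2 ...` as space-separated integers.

Answer: 29 63 -7 34 49

Derivation:
Op 1: conn=63 S1=44 S2=44 S3=44 S4=44 blocked=[]
Op 2: conn=63 S1=63 S2=44 S3=44 S4=44 blocked=[]
Op 3: conn=92 S1=63 S2=44 S3=44 S4=44 blocked=[]
Op 4: conn=77 S1=63 S2=44 S3=29 S4=44 blocked=[]
Op 5: conn=61 S1=63 S2=28 S3=29 S4=44 blocked=[]
Op 6: conn=61 S1=63 S2=28 S3=29 S4=49 blocked=[]
Op 7: conn=54 S1=63 S2=21 S3=29 S4=49 blocked=[]
Op 8: conn=54 S1=63 S2=21 S3=48 S4=49 blocked=[]
Op 9: conn=39 S1=63 S2=6 S3=48 S4=49 blocked=[]
Op 10: conn=26 S1=63 S2=-7 S3=48 S4=49 blocked=[2]
Op 11: conn=17 S1=63 S2=-7 S3=39 S4=49 blocked=[2]
Op 12: conn=34 S1=63 S2=-7 S3=39 S4=49 blocked=[2]
Op 13: conn=29 S1=63 S2=-7 S3=34 S4=49 blocked=[2]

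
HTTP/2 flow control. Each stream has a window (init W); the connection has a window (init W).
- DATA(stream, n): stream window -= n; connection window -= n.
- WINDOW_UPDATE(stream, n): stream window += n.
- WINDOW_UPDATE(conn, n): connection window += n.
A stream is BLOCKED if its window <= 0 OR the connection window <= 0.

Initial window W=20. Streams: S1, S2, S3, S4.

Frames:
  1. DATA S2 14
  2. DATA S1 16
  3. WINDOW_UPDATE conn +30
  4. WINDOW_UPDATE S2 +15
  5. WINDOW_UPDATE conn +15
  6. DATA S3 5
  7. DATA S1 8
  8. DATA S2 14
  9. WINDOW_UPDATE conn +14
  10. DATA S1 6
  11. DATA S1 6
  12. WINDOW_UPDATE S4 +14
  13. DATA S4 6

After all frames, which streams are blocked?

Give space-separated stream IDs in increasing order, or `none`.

Answer: S1

Derivation:
Op 1: conn=6 S1=20 S2=6 S3=20 S4=20 blocked=[]
Op 2: conn=-10 S1=4 S2=6 S3=20 S4=20 blocked=[1, 2, 3, 4]
Op 3: conn=20 S1=4 S2=6 S3=20 S4=20 blocked=[]
Op 4: conn=20 S1=4 S2=21 S3=20 S4=20 blocked=[]
Op 5: conn=35 S1=4 S2=21 S3=20 S4=20 blocked=[]
Op 6: conn=30 S1=4 S2=21 S3=15 S4=20 blocked=[]
Op 7: conn=22 S1=-4 S2=21 S3=15 S4=20 blocked=[1]
Op 8: conn=8 S1=-4 S2=7 S3=15 S4=20 blocked=[1]
Op 9: conn=22 S1=-4 S2=7 S3=15 S4=20 blocked=[1]
Op 10: conn=16 S1=-10 S2=7 S3=15 S4=20 blocked=[1]
Op 11: conn=10 S1=-16 S2=7 S3=15 S4=20 blocked=[1]
Op 12: conn=10 S1=-16 S2=7 S3=15 S4=34 blocked=[1]
Op 13: conn=4 S1=-16 S2=7 S3=15 S4=28 blocked=[1]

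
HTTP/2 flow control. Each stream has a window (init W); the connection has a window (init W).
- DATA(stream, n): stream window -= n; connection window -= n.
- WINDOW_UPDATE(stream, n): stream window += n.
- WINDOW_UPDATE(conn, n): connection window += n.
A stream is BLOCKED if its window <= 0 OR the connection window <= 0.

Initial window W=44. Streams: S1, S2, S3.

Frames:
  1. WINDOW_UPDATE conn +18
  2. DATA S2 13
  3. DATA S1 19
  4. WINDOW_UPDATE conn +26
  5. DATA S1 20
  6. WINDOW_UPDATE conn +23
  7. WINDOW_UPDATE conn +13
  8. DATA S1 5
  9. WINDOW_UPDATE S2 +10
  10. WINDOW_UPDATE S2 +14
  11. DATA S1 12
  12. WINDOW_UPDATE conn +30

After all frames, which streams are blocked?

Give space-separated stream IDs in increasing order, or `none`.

Answer: S1

Derivation:
Op 1: conn=62 S1=44 S2=44 S3=44 blocked=[]
Op 2: conn=49 S1=44 S2=31 S3=44 blocked=[]
Op 3: conn=30 S1=25 S2=31 S3=44 blocked=[]
Op 4: conn=56 S1=25 S2=31 S3=44 blocked=[]
Op 5: conn=36 S1=5 S2=31 S3=44 blocked=[]
Op 6: conn=59 S1=5 S2=31 S3=44 blocked=[]
Op 7: conn=72 S1=5 S2=31 S3=44 blocked=[]
Op 8: conn=67 S1=0 S2=31 S3=44 blocked=[1]
Op 9: conn=67 S1=0 S2=41 S3=44 blocked=[1]
Op 10: conn=67 S1=0 S2=55 S3=44 blocked=[1]
Op 11: conn=55 S1=-12 S2=55 S3=44 blocked=[1]
Op 12: conn=85 S1=-12 S2=55 S3=44 blocked=[1]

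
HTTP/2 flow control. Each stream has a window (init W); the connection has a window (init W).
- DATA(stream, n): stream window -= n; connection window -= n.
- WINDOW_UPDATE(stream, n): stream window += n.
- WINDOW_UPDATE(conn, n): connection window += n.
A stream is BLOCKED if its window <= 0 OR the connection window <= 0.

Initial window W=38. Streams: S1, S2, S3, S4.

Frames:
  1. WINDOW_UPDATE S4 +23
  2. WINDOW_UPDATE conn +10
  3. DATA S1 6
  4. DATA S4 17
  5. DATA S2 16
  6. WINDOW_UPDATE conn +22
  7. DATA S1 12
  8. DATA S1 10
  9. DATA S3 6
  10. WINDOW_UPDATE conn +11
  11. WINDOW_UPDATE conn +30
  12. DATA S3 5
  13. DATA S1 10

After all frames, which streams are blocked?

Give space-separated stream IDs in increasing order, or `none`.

Answer: S1

Derivation:
Op 1: conn=38 S1=38 S2=38 S3=38 S4=61 blocked=[]
Op 2: conn=48 S1=38 S2=38 S3=38 S4=61 blocked=[]
Op 3: conn=42 S1=32 S2=38 S3=38 S4=61 blocked=[]
Op 4: conn=25 S1=32 S2=38 S3=38 S4=44 blocked=[]
Op 5: conn=9 S1=32 S2=22 S3=38 S4=44 blocked=[]
Op 6: conn=31 S1=32 S2=22 S3=38 S4=44 blocked=[]
Op 7: conn=19 S1=20 S2=22 S3=38 S4=44 blocked=[]
Op 8: conn=9 S1=10 S2=22 S3=38 S4=44 blocked=[]
Op 9: conn=3 S1=10 S2=22 S3=32 S4=44 blocked=[]
Op 10: conn=14 S1=10 S2=22 S3=32 S4=44 blocked=[]
Op 11: conn=44 S1=10 S2=22 S3=32 S4=44 blocked=[]
Op 12: conn=39 S1=10 S2=22 S3=27 S4=44 blocked=[]
Op 13: conn=29 S1=0 S2=22 S3=27 S4=44 blocked=[1]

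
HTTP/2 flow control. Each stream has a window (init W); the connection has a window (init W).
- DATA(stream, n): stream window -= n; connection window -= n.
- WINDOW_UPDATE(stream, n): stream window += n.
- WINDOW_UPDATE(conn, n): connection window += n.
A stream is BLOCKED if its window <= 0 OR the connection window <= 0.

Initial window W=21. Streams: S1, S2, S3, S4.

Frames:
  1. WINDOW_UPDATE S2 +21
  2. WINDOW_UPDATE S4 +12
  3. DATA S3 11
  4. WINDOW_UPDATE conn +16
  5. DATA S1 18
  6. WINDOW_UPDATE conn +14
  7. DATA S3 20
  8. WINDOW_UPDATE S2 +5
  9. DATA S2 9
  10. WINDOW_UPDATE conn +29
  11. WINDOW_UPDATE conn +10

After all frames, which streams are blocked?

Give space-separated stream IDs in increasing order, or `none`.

Answer: S3

Derivation:
Op 1: conn=21 S1=21 S2=42 S3=21 S4=21 blocked=[]
Op 2: conn=21 S1=21 S2=42 S3=21 S4=33 blocked=[]
Op 3: conn=10 S1=21 S2=42 S3=10 S4=33 blocked=[]
Op 4: conn=26 S1=21 S2=42 S3=10 S4=33 blocked=[]
Op 5: conn=8 S1=3 S2=42 S3=10 S4=33 blocked=[]
Op 6: conn=22 S1=3 S2=42 S3=10 S4=33 blocked=[]
Op 7: conn=2 S1=3 S2=42 S3=-10 S4=33 blocked=[3]
Op 8: conn=2 S1=3 S2=47 S3=-10 S4=33 blocked=[3]
Op 9: conn=-7 S1=3 S2=38 S3=-10 S4=33 blocked=[1, 2, 3, 4]
Op 10: conn=22 S1=3 S2=38 S3=-10 S4=33 blocked=[3]
Op 11: conn=32 S1=3 S2=38 S3=-10 S4=33 blocked=[3]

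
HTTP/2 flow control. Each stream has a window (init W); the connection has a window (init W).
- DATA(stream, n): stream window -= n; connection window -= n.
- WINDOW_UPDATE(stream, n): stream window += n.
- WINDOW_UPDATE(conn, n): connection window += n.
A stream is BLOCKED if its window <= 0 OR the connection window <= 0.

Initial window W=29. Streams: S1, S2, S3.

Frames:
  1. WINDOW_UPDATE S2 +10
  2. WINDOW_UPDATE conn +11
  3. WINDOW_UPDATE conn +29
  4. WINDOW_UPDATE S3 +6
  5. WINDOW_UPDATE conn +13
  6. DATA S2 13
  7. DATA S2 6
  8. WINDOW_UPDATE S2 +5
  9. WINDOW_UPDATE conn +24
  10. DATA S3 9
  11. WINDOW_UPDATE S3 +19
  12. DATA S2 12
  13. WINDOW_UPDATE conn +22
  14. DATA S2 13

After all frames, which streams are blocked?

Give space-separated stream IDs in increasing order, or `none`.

Op 1: conn=29 S1=29 S2=39 S3=29 blocked=[]
Op 2: conn=40 S1=29 S2=39 S3=29 blocked=[]
Op 3: conn=69 S1=29 S2=39 S3=29 blocked=[]
Op 4: conn=69 S1=29 S2=39 S3=35 blocked=[]
Op 5: conn=82 S1=29 S2=39 S3=35 blocked=[]
Op 6: conn=69 S1=29 S2=26 S3=35 blocked=[]
Op 7: conn=63 S1=29 S2=20 S3=35 blocked=[]
Op 8: conn=63 S1=29 S2=25 S3=35 blocked=[]
Op 9: conn=87 S1=29 S2=25 S3=35 blocked=[]
Op 10: conn=78 S1=29 S2=25 S3=26 blocked=[]
Op 11: conn=78 S1=29 S2=25 S3=45 blocked=[]
Op 12: conn=66 S1=29 S2=13 S3=45 blocked=[]
Op 13: conn=88 S1=29 S2=13 S3=45 blocked=[]
Op 14: conn=75 S1=29 S2=0 S3=45 blocked=[2]

Answer: S2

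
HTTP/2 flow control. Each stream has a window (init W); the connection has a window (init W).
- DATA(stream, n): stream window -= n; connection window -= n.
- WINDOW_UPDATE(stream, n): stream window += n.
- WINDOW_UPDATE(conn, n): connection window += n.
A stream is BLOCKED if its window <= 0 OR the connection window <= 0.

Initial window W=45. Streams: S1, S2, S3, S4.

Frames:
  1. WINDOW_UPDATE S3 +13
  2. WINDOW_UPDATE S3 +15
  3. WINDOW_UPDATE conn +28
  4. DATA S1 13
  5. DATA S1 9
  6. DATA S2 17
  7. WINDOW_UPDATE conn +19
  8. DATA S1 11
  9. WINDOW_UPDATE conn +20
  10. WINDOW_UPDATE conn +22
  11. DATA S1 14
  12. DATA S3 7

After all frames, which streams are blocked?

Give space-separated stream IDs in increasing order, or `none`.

Answer: S1

Derivation:
Op 1: conn=45 S1=45 S2=45 S3=58 S4=45 blocked=[]
Op 2: conn=45 S1=45 S2=45 S3=73 S4=45 blocked=[]
Op 3: conn=73 S1=45 S2=45 S3=73 S4=45 blocked=[]
Op 4: conn=60 S1=32 S2=45 S3=73 S4=45 blocked=[]
Op 5: conn=51 S1=23 S2=45 S3=73 S4=45 blocked=[]
Op 6: conn=34 S1=23 S2=28 S3=73 S4=45 blocked=[]
Op 7: conn=53 S1=23 S2=28 S3=73 S4=45 blocked=[]
Op 8: conn=42 S1=12 S2=28 S3=73 S4=45 blocked=[]
Op 9: conn=62 S1=12 S2=28 S3=73 S4=45 blocked=[]
Op 10: conn=84 S1=12 S2=28 S3=73 S4=45 blocked=[]
Op 11: conn=70 S1=-2 S2=28 S3=73 S4=45 blocked=[1]
Op 12: conn=63 S1=-2 S2=28 S3=66 S4=45 blocked=[1]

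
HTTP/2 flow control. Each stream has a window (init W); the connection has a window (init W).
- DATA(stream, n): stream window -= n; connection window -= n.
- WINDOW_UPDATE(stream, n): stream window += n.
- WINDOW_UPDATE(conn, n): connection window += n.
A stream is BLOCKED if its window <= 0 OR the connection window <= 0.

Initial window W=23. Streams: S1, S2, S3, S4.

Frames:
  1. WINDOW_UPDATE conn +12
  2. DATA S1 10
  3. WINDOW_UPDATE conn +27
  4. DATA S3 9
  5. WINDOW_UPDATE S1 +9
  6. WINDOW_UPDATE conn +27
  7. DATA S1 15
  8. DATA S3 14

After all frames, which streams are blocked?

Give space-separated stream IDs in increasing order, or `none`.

Answer: S3

Derivation:
Op 1: conn=35 S1=23 S2=23 S3=23 S4=23 blocked=[]
Op 2: conn=25 S1=13 S2=23 S3=23 S4=23 blocked=[]
Op 3: conn=52 S1=13 S2=23 S3=23 S4=23 blocked=[]
Op 4: conn=43 S1=13 S2=23 S3=14 S4=23 blocked=[]
Op 5: conn=43 S1=22 S2=23 S3=14 S4=23 blocked=[]
Op 6: conn=70 S1=22 S2=23 S3=14 S4=23 blocked=[]
Op 7: conn=55 S1=7 S2=23 S3=14 S4=23 blocked=[]
Op 8: conn=41 S1=7 S2=23 S3=0 S4=23 blocked=[3]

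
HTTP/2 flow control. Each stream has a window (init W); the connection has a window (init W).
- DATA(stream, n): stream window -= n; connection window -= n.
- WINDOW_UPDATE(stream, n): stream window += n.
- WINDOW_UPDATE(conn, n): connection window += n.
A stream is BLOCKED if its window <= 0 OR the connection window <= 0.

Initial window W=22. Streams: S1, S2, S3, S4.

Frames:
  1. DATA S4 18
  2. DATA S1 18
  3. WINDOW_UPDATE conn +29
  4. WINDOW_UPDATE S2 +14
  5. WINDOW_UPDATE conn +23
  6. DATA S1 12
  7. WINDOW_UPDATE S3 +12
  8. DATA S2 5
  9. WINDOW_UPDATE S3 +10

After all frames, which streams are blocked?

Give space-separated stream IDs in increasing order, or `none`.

Answer: S1

Derivation:
Op 1: conn=4 S1=22 S2=22 S3=22 S4=4 blocked=[]
Op 2: conn=-14 S1=4 S2=22 S3=22 S4=4 blocked=[1, 2, 3, 4]
Op 3: conn=15 S1=4 S2=22 S3=22 S4=4 blocked=[]
Op 4: conn=15 S1=4 S2=36 S3=22 S4=4 blocked=[]
Op 5: conn=38 S1=4 S2=36 S3=22 S4=4 blocked=[]
Op 6: conn=26 S1=-8 S2=36 S3=22 S4=4 blocked=[1]
Op 7: conn=26 S1=-8 S2=36 S3=34 S4=4 blocked=[1]
Op 8: conn=21 S1=-8 S2=31 S3=34 S4=4 blocked=[1]
Op 9: conn=21 S1=-8 S2=31 S3=44 S4=4 blocked=[1]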